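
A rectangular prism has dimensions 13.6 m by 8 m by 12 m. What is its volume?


Shape: rectangular prism
l = 13.6 m, w = 8 m, h = 12 m
Formula: V = l * w * h
V = 13.6 * 8 * 12
V = 108.8 * 12
V = 1305.6
1305.6 m^3


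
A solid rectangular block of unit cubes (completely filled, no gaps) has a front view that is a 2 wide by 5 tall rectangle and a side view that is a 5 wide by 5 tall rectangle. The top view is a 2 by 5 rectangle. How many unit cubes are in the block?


Orthographic views of a solid rectangular block:
Front view 2 x 5 -> length = 2, height = 5
Side view 5 x 5 -> width = 5, height = 5 (consistent)
Top view 2 x 5 -> confirms length = 2, width = 5
The block is 2 x 5 x 5.
Total unit cubes = 2 * 5 * 5 = 50
50 unit cubes


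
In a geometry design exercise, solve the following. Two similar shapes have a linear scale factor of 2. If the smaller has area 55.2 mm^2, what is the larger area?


Linear scale factor k = 2
Original area = 55.2 mm^2
Rule: under a linear scaling by k, areas scale by k^2.
k^2 = 2^2 = 4
New area = 55.2 * 4
New area = 220.8
220.8 mm^2


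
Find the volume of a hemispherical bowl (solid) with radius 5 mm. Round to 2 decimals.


Shape: hemisphere (half of a sphere)
Radius r = 5 mm
Formula: V = (1/2) * (4/3) * pi * r^3 = (2/3) * pi * r^3
r^3 = 125
(2/3) * 125 = 83.333333
V = 83.333333 * pi
V = 261.8
261.8 mm^3


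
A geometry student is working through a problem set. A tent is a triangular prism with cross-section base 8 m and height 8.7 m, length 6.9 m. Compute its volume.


Shape: triangular prism
Triangle base = 8 m, triangle height = 8.7 m, prism length L = 6.9 m
Formula: V = (1/2 * b * h_tri) * L
Cross-section area = 0.5 * 8 * 8.7 = 34.8
V = 34.8 * 6.9
V = 240.12
240.12 m^3


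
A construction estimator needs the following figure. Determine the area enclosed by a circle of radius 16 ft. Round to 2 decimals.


Shape: circle
Radius r = 16 ft
Formula: A = pi * r^2
r^2 = 16^2 = 256
A = pi * 256
A = 804.25
804.25 ft^2


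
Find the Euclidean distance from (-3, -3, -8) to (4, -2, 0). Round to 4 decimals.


3D distance between two points
P1 = (-3, -3, -8), P2 = (4, -2, 0)
Formula: d = sqrt((x2-x1)^2 + (y2-y1)^2 + (z2-z1)^2)
dx = 4 - -3 = 7
dy = -2 - -3 = 1
dz = 0 - -8 = 8
dx^2 + dy^2 + dz^2 = 49 + 1 + 64 = 114
d = sqrt(114)
d = 10.6771
10.6771 units


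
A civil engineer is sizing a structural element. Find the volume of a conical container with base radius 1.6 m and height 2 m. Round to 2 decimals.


Shape: cone
Radius r = 1.6 m, Height h = 2 m
Formula: V = (1/3) * pi * r^2 * h
r^2 = 2.56
pi * r^2 * h = pi * 2.56 * 2 = 5.12 * pi
V = 5.12 * pi / 3
V = 5.36
5.36 m^3


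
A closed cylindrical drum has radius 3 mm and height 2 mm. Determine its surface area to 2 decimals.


Shape: closed cylinder
Radius r = 3 mm, Height h = 2 mm
Formula: SA = 2*pi*r^2 + 2*pi*r*h = 2*pi*r*(r + h)
r + h = 5
2 * r * (r + h) = 2 * 3 * 5 = 30
SA = 30 * pi
SA = 94.25
94.25 mm^2


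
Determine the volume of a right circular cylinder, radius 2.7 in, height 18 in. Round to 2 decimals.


Shape: cylinder
Radius r = 2.7 in, Height h = 18 in
Formula: V = pi * r^2 * h
r^2 = 7.29
V = pi * 7.29 * 18
V = 131.22 * pi
V = 412.24
412.24 in^3


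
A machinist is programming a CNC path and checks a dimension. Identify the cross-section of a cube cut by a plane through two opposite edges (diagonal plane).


Solid: cube
Cutting plane: through two opposite edges (diagonal plane)
Visualize the intersection of the plane with the solid's surface.
The boundary of the cut region is a rectangle.
rectangle


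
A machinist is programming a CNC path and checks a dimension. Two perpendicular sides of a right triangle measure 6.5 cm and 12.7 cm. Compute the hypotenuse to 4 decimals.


Shape: right triangle
Legs a = 6.5 cm, b = 12.7 cm
Formula: c = sqrt(a^2 + b^2)
a^2 = 42.25, b^2 = 161.29
a^2 + b^2 = 203.54
c = sqrt(203.54)
c = 14.2667
14.2667 cm


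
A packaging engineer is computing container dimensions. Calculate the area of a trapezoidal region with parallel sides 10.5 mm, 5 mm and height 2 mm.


Shape: trapezoid
Parallel sides a = 10.5 mm, b = 5 mm; Height h = 2 mm
Formula: A = (a + b) * h / 2
a + b = 10.5 + 5 = 15.5
A = 15.5 * 2 / 2
A = 31 / 2
A = 15.5
15.5 mm^2


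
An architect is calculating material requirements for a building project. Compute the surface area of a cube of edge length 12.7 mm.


Shape: cube
Side s = 12.7 mm
A cube has 6 square faces.
Formula: SA = 6 * s^2
s^2 = 161.29
SA = 6 * 161.29
SA = 967.74
967.74 mm^2


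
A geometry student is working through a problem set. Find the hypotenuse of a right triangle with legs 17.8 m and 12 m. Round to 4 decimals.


Shape: right triangle
Legs a = 17.8 m, b = 12 m
Formula: c = sqrt(a^2 + b^2)
a^2 = 316.84, b^2 = 144
a^2 + b^2 = 460.84
c = sqrt(460.84)
c = 21.4672
21.4672 m


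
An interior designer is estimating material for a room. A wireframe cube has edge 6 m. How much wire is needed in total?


Shape: cube
Side s = 6 m
A cube has 12 edges, all equal.
Formula: total edge length = 12 * s
Total = 12 * 6
Total = 72
72 m


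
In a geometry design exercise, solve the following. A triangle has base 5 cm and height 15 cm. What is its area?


Shape: triangle
Base b = 5 cm, Height h = 15 cm
Formula: A = (1/2) * b * h
A = 0.5 * 5 * 15
A = 0.5 * 75
A = 37.5
37.5 cm^2


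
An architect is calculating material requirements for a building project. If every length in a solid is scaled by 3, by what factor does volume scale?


Linear scale factor k = 3
Rule: under a linear scaling by k, volumes scale by k^3.
k^3 = 3 * 3 * 3
k^3 = 9 * 3
k^3 = 27
Volume scales by a factor of 27.
27 (dimensionless)


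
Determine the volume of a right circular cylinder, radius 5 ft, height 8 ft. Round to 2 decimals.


Shape: cylinder
Radius r = 5 ft, Height h = 8 ft
Formula: V = pi * r^2 * h
r^2 = 25
V = pi * 25 * 8
V = 200 * pi
V = 628.32
628.32 ft^3


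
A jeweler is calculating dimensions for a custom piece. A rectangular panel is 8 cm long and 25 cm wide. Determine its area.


Shape: rectangle
Length l = 8 cm, Width w = 25 cm
Formula: A = l * w
A = 8 * 25
A = 200
200 cm^2


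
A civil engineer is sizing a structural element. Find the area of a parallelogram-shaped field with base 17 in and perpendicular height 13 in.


Shape: parallelogram
Base b = 17 in, Height h = 13 in
Formula: A = b * h
A = 17 * 13
A = 221
221 in^2


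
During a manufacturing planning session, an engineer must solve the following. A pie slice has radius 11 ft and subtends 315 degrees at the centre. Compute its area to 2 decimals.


Shape: circular sector
Radius r = 11 ft, Angle = 315 degrees
Formula: A = (angle/360) * pi * r^2
r^2 = 121
Fraction of circle = 315/360
A = (315/360) * pi * 121
A = 105.875 * pi
A = 332.62
332.62 ft^2


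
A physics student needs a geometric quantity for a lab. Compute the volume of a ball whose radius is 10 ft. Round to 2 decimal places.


Shape: sphere
Radius r = 10 ft
Formula: V = (4/3) * pi * r^3
r^3 = 1000
(4/3) * 1000 = 1333.333333
V = 1333.333333 * pi
V = 4188.79
4188.79 ft^3


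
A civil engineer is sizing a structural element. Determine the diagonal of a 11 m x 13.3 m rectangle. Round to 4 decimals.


Shape: rectangle (diagonal via Pythagoras)
Sides: 11 m and 13.3 m
Formula: d = sqrt(l^2 + w^2)
l^2 = 121, w^2 = 176.89
l^2 + w^2 = 297.89
d = sqrt(297.89)
d = 17.2595
17.2595 m


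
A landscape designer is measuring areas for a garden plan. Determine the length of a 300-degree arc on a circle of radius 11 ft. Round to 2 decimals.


Shape: circular arc
Radius r = 11 ft, Angle = 300 degrees
Formula: L = (angle/360) * 2 * pi * r
2 * pi * r = 22 * pi
L = (300/360) * 22 * pi
L = 18.333333 * pi
L = 57.6
57.6 ft


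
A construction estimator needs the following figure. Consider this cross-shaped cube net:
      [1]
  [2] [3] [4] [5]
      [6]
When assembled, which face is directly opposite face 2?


Net: cross layout. Take square 3 as the base (bottom).
Fold the four squares in the horizontal row up around 3: 2 -> left, 4 -> right, 5 wraps to the top.
Fold 1 and 6 up from 3: 1 -> back, 6 -> front.
Opposite pairs are therefore: (1, 6), (2, 4), (3, 5).
Face 2 is opposite face 4.
face 4


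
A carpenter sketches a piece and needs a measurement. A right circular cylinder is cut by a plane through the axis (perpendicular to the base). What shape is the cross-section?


Solid: right circular cylinder
Cutting plane: through the axis (perpendicular to the base)
Visualize the intersection of the plane with the solid's surface.
The boundary of the cut region is a rectangle.
rectangle


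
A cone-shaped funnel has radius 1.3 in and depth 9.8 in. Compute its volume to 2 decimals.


Shape: cone
Radius r = 1.3 in, Height h = 9.8 in
Formula: V = (1/3) * pi * r^2 * h
r^2 = 1.69
pi * r^2 * h = pi * 1.69 * 9.8 = 16.562 * pi
V = 16.562 * pi / 3
V = 17.34
17.34 in^3


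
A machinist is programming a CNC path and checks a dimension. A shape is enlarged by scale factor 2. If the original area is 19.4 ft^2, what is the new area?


Linear scale factor k = 2
Original area = 19.4 ft^2
Rule: under a linear scaling by k, areas scale by k^2.
k^2 = 2^2 = 4
New area = 19.4 * 4
New area = 77.6
77.6 ft^2


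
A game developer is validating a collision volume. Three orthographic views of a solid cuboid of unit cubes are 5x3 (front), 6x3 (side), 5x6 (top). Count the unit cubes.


Orthographic views of a solid rectangular block:
Front view 5 x 3 -> length = 5, height = 3
Side view 6 x 3 -> width = 6, height = 3 (consistent)
Top view 5 x 6 -> confirms length = 5, width = 6
The block is 5 x 6 x 3.
Total unit cubes = 5 * 6 * 3 = 90
90 unit cubes


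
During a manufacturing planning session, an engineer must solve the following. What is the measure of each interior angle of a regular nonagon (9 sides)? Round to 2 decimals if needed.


Shape: regular nonagon (9 sides)
Formula: interior angle = (n - 2) * 180 / n
(n - 2) = 7
(n - 2) * 180 = 1260
angle = 1260 / 9
angle = 140
140 degrees


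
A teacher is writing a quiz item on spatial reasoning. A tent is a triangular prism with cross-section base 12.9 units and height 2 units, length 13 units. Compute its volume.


Shape: triangular prism
Triangle base = 12.9 units, triangle height = 2 units, prism length L = 13 units
Formula: V = (1/2 * b * h_tri) * L
Cross-section area = 0.5 * 12.9 * 2 = 12.9
V = 12.9 * 13
V = 167.7
167.7 units^3


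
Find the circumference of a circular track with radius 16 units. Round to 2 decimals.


Shape: circle
Radius r = 16 units
Formula: C = 2 * pi * r
C = 2 * pi * 16
C = 32 * pi
C = 100.53
100.53 units


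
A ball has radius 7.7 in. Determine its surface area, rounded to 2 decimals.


Shape: sphere
Radius r = 7.7 in
Formula: SA = 4 * pi * r^2
r^2 = 59.29
SA = 4 * pi * 59.29
SA = 237.16 * pi
SA = 745.06
745.06 in^2


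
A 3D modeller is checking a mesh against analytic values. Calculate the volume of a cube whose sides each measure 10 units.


Shape: cube
Side s = 10 units
Formula: V = s^3
V = 10 * 10 * 10
V = 100 * 10
V = 1000
1000 units^3


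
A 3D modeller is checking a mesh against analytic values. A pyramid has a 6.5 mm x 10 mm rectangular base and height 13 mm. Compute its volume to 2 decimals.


Shape: rectangular pyramid
Base: 6.5 mm x 10 mm, Height h = 13 mm
Formula: V = (1/3) * base_area * h
base_area = 6.5 * 10 = 65
base_area * h = 65 * 13 = 845
V = 845 / 3
V = 281.67
281.67 mm^3


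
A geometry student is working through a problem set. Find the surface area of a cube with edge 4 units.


Shape: cube
Side s = 4 units
A cube has 6 square faces.
Formula: SA = 6 * s^2
s^2 = 16
SA = 6 * 16
SA = 96
96 units^2


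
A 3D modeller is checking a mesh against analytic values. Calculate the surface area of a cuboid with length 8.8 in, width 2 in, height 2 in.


Shape: rectangular prism
l = 8.8 in, w = 2 in, h = 2 in
Formula: SA = 2(lw + lh + wh)
lw = 17.6, lh = 17.6, wh = 4
lw + lh + wh = 39.2
SA = 2 * 39.2
SA = 78.4
78.4 in^2


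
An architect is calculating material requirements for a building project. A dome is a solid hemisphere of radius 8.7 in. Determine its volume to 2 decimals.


Shape: hemisphere (half of a sphere)
Radius r = 8.7 in
Formula: V = (1/2) * (4/3) * pi * r^3 = (2/3) * pi * r^3
r^3 = 658.503
(2/3) * 658.503 = 439.002
V = 439.002 * pi
V = 1379.17
1379.17 in^3


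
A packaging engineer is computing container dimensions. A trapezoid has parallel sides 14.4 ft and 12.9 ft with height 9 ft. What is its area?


Shape: trapezoid
Parallel sides a = 14.4 ft, b = 12.9 ft; Height h = 9 ft
Formula: A = (a + b) * h / 2
a + b = 14.4 + 12.9 = 27.3
A = 27.3 * 9 / 2
A = 245.7 / 2
A = 122.85
122.85 ft^2


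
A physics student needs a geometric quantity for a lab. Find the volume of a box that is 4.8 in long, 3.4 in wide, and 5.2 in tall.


Shape: rectangular prism
l = 4.8 in, w = 3.4 in, h = 5.2 in
Formula: V = l * w * h
V = 4.8 * 3.4 * 5.2
V = 16.32 * 5.2
V = 84.864
84.864 in^3


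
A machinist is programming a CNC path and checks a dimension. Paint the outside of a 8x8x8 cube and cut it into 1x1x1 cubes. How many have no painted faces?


Large cube: 8 x 8 x 8, cut into unit cubes.
n = 8, so n - 2 = 6
Unpainted cubes form the interior (n - 2)^3 block.
(n - 2)^3 = 6^3 = 216
216 unit cubes


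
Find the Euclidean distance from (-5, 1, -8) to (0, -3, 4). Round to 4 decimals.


3D distance between two points
P1 = (-5, 1, -8), P2 = (0, -3, 4)
Formula: d = sqrt((x2-x1)^2 + (y2-y1)^2 + (z2-z1)^2)
dx = 0 - -5 = 5
dy = -3 - 1 = -4
dz = 4 - -8 = 12
dx^2 + dy^2 + dz^2 = 25 + 16 + 144 = 185
d = sqrt(185)
d = 13.6015
13.6015 units


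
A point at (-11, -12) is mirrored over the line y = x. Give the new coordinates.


Transformation: reflection
Original point: (-11, -12)
Rule for reflection over y = x: (x, y) -> (y, x)
Apply: (-11, -12) -> (-12, -11)
(-12, -11)


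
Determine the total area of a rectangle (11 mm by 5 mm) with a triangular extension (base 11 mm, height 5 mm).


Composite shape: rectangle + triangle
Rectangle area = 11 * 5 = 55
Triangle area = 0.5 * 11 * 5 = 27.5
Total = 55 + 27.5
Total = 82.5
82.5 mm^2


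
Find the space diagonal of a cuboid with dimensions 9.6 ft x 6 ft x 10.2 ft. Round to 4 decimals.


Shape: rectangular box (space diagonal)
l = 9.6 ft, w = 6 ft, h = 10.2 ft
Visualize: the diagonal of the base, then a right triangle with that diagonal and the height.
Formula: d = sqrt(l^2 + w^2 + h^2)
l^2 + w^2 + h^2 = 92.16 + 36 + 104.04 = 232.2
d = sqrt(232.2)
d = 15.2381
15.2381 ft


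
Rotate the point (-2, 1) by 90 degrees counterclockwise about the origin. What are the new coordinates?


Transformation: rotation about the origin
Original point: (-2, 1)
Rule for 90 deg counterclockwise: (x, y) -> (-y, x)
Apply: (-2, 1) -> (-1, -2)
(-1, -2)


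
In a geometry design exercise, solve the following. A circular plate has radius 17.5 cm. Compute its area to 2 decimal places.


Shape: circle
Radius r = 17.5 cm
Formula: A = pi * r^2
r^2 = 17.5^2 = 306.25
A = pi * 306.25
A = 962.11
962.11 cm^2


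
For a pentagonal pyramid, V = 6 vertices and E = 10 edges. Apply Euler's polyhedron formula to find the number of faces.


Polyhedron: pentagonal pyramid
Euler's formula for convex polyhedra: V - E + F = 2
Given: V = 6 vertices and E = 10 edges
Solve for F:
F = 2 + E - V = 2 + 10 - 6 = 6
6 faces


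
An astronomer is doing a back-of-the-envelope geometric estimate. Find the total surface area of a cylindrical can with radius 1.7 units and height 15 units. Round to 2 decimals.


Shape: closed cylinder
Radius r = 1.7 units, Height h = 15 units
Formula: SA = 2*pi*r^2 + 2*pi*r*h = 2*pi*r*(r + h)
r + h = 16.7
2 * r * (r + h) = 2 * 1.7 * 16.7 = 56.78
SA = 56.78 * pi
SA = 178.38
178.38 units^2


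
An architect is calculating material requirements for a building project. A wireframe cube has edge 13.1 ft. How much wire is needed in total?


Shape: cube
Side s = 13.1 ft
A cube has 12 edges, all equal.
Formula: total edge length = 12 * s
Total = 12 * 13.1
Total = 157.2
157.2 ft


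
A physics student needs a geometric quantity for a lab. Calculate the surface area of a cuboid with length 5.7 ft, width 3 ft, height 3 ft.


Shape: rectangular prism
l = 5.7 ft, w = 3 ft, h = 3 ft
Formula: SA = 2(lw + lh + wh)
lw = 17.1, lh = 17.1, wh = 9
lw + lh + wh = 43.2
SA = 2 * 43.2
SA = 86.4
86.4 ft^2


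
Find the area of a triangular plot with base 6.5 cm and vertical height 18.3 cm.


Shape: triangle
Base b = 6.5 cm, Height h = 18.3 cm
Formula: A = (1/2) * b * h
A = 0.5 * 6.5 * 18.3
A = 0.5 * 118.95
A = 59.475
59.475 cm^2


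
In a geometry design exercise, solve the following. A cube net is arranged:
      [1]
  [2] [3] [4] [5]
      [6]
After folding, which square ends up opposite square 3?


Net: cross layout. Take square 3 as the base (bottom).
Fold the four squares in the horizontal row up around 3: 2 -> left, 4 -> right, 5 wraps to the top.
Fold 1 and 6 up from 3: 1 -> back, 6 -> front.
Opposite pairs are therefore: (1, 6), (2, 4), (3, 5).
Face 3 is opposite face 5.
face 5


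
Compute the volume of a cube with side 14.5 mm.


Shape: cube
Side s = 14.5 mm
Formula: V = s^3
V = 14.5 * 14.5 * 14.5
V = 210.25 * 14.5
V = 3048.625
3048.625 mm^3


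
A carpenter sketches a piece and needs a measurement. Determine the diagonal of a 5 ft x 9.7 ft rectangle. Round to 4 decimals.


Shape: rectangle (diagonal via Pythagoras)
Sides: 5 ft and 9.7 ft
Formula: d = sqrt(l^2 + w^2)
l^2 = 25, w^2 = 94.09
l^2 + w^2 = 119.09
d = sqrt(119.09)
d = 10.9128
10.9128 ft


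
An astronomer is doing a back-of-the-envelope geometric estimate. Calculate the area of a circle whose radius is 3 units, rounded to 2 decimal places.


Shape: circle
Radius r = 3 units
Formula: A = pi * r^2
r^2 = 3^2 = 9
A = pi * 9
A = 28.27
28.27 units^2


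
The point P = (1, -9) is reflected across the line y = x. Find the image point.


Transformation: reflection
Original point: (1, -9)
Rule for reflection over y = x: (x, y) -> (y, x)
Apply: (1, -9) -> (-9, 1)
(-9, 1)


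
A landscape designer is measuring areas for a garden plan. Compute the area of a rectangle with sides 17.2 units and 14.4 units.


Shape: rectangle
Length l = 17.2 units, Width w = 14.4 units
Formula: A = l * w
A = 17.2 * 14.4
A = 247.68
247.68 units^2


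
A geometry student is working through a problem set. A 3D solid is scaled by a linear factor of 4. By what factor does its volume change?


Linear scale factor k = 4
Rule: under a linear scaling by k, volumes scale by k^3.
k^3 = 4 * 4 * 4
k^3 = 16 * 4
k^3 = 64
Volume scales by a factor of 64.
64 (dimensionless)


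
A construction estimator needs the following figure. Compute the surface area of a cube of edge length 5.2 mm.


Shape: cube
Side s = 5.2 mm
A cube has 6 square faces.
Formula: SA = 6 * s^2
s^2 = 27.04
SA = 6 * 27.04
SA = 162.24
162.24 mm^2


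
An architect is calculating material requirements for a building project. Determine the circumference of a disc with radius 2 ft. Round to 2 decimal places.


Shape: circle
Radius r = 2 ft
Formula: C = 2 * pi * r
C = 2 * pi * 2
C = 4 * pi
C = 12.57
12.57 ft


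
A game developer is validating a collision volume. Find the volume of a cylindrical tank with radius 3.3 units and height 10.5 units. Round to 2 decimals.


Shape: cylinder
Radius r = 3.3 units, Height h = 10.5 units
Formula: V = pi * r^2 * h
r^2 = 10.89
V = pi * 10.89 * 10.5
V = 114.345 * pi
V = 359.23
359.23 units^3


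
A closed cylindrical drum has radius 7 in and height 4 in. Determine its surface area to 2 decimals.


Shape: closed cylinder
Radius r = 7 in, Height h = 4 in
Formula: SA = 2*pi*r^2 + 2*pi*r*h = 2*pi*r*(r + h)
r + h = 11
2 * r * (r + h) = 2 * 7 * 11 = 154
SA = 154 * pi
SA = 483.81
483.81 in^2


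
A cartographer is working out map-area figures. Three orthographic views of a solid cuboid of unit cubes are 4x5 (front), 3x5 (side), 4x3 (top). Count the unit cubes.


Orthographic views of a solid rectangular block:
Front view 4 x 5 -> length = 4, height = 5
Side view 3 x 5 -> width = 3, height = 5 (consistent)
Top view 4 x 3 -> confirms length = 4, width = 3
The block is 4 x 3 x 5.
Total unit cubes = 4 * 3 * 5 = 60
60 unit cubes


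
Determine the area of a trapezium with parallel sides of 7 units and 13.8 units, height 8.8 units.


Shape: trapezoid
Parallel sides a = 7 units, b = 13.8 units; Height h = 8.8 units
Formula: A = (a + b) * h / 2
a + b = 7 + 13.8 = 20.8
A = 20.8 * 8.8 / 2
A = 183.04 / 2
A = 91.52
91.52 units^2


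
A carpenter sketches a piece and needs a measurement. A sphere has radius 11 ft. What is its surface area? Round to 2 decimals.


Shape: sphere
Radius r = 11 ft
Formula: SA = 4 * pi * r^2
r^2 = 121
SA = 4 * pi * 121
SA = 484 * pi
SA = 1520.53
1520.53 ft^2


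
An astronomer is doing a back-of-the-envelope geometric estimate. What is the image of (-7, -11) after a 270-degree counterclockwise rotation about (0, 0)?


Transformation: rotation about the origin
Original point: (-7, -11)
Rule for 270 deg counterclockwise: (x, y) -> (y, -x)
Apply: (-7, -11) -> (-11, 7)
(-11, 7)


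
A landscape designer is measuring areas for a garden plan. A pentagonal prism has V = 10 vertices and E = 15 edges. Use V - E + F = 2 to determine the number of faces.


Polyhedron: pentagonal prism
Euler's formula for convex polyhedra: V - E + F = 2
Given: V = 10 vertices and E = 15 edges
Solve for F:
F = 2 + E - V = 2 + 15 - 10 = 7
7 faces


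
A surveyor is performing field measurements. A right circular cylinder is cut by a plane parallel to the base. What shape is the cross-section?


Solid: right circular cylinder
Cutting plane: parallel to the base
Visualize the intersection of the plane with the solid's surface.
The boundary of the cut region is a circle.
circle


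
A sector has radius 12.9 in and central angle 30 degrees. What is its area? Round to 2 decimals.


Shape: circular sector
Radius r = 12.9 in, Angle = 30 degrees
Formula: A = (angle/360) * pi * r^2
r^2 = 166.41
Fraction of circle = 30/360
A = (30/360) * pi * 166.41
A = 13.8675 * pi
A = 43.57
43.57 in^2


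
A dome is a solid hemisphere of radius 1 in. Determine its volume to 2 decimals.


Shape: hemisphere (half of a sphere)
Radius r = 1 in
Formula: V = (1/2) * (4/3) * pi * r^3 = (2/3) * pi * r^3
r^3 = 1
(2/3) * 1 = 0.666667
V = 0.666667 * pi
V = 2.09
2.09 in^3


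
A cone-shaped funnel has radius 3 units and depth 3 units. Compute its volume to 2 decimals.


Shape: cone
Radius r = 3 units, Height h = 3 units
Formula: V = (1/3) * pi * r^2 * h
r^2 = 9
pi * r^2 * h = pi * 9 * 3 = 27 * pi
V = 27 * pi / 3
V = 28.27
28.27 units^3


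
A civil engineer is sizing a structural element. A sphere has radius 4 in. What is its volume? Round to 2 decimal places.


Shape: sphere
Radius r = 4 in
Formula: V = (4/3) * pi * r^3
r^3 = 64
(4/3) * 64 = 85.333333
V = 85.333333 * pi
V = 268.08
268.08 in^3


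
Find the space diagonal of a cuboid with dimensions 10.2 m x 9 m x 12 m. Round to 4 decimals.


Shape: rectangular box (space diagonal)
l = 10.2 m, w = 9 m, h = 12 m
Visualize: the diagonal of the base, then a right triangle with that diagonal and the height.
Formula: d = sqrt(l^2 + w^2 + h^2)
l^2 + w^2 + h^2 = 104.04 + 81 + 144 = 329.04
d = sqrt(329.04)
d = 18.1395
18.1395 m


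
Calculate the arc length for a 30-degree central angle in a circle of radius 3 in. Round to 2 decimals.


Shape: circular arc
Radius r = 3 in, Angle = 30 degrees
Formula: L = (angle/360) * 2 * pi * r
2 * pi * r = 6 * pi
L = (30/360) * 6 * pi
L = 0.5 * pi
L = 1.57
1.57 in


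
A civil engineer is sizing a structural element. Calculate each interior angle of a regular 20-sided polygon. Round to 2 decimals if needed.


Shape: regular icosagon (20 sides)
Formula: interior angle = (n - 2) * 180 / n
(n - 2) = 18
(n - 2) * 180 = 3240
angle = 3240 / 20
angle = 162
162 degrees


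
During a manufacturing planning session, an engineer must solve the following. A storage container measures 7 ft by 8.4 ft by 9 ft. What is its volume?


Shape: rectangular prism
l = 7 ft, w = 8.4 ft, h = 9 ft
Formula: V = l * w * h
V = 7 * 8.4 * 9
V = 58.8 * 9
V = 529.2
529.2 ft^3


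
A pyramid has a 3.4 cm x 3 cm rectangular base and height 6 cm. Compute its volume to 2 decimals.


Shape: rectangular pyramid
Base: 3.4 cm x 3 cm, Height h = 6 cm
Formula: V = (1/3) * base_area * h
base_area = 3.4 * 3 = 10.2
base_area * h = 10.2 * 6 = 61.2
V = 61.2 / 3
V = 20.4
20.4 cm^3


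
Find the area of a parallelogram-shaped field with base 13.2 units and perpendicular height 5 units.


Shape: parallelogram
Base b = 13.2 units, Height h = 5 units
Formula: A = b * h
A = 13.2 * 5
A = 66
66 units^2


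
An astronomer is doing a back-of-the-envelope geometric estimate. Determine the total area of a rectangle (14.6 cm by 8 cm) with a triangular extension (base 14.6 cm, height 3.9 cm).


Composite shape: rectangle + triangle
Rectangle area = 14.6 * 8 = 116.8
Triangle area = 0.5 * 14.6 * 3.9 = 28.47
Total = 116.8 + 28.47
Total = 145.27
145.27 cm^2


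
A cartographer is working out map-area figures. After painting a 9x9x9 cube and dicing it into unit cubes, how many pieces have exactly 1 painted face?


Large cube: 9 x 9 x 9, cut into unit cubes.
n = 9, so n - 2 = 7
Cubes with 1 painted face lie in the interior of each face.
A cube has 6 faces; each contributes (n - 2)^2 = 49 such cubes.
Count = 6 * 49 = 294
294 unit cubes


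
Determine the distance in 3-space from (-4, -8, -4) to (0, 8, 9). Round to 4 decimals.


3D distance between two points
P1 = (-4, -8, -4), P2 = (0, 8, 9)
Formula: d = sqrt((x2-x1)^2 + (y2-y1)^2 + (z2-z1)^2)
dx = 0 - -4 = 4
dy = 8 - -8 = 16
dz = 9 - -4 = 13
dx^2 + dy^2 + dz^2 = 16 + 256 + 169 = 441
d = sqrt(441)
d = 21.0
21 units


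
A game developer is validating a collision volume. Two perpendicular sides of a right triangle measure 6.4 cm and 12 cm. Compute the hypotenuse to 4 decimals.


Shape: right triangle
Legs a = 6.4 cm, b = 12 cm
Formula: c = sqrt(a^2 + b^2)
a^2 = 40.96, b^2 = 144
a^2 + b^2 = 184.96
c = sqrt(184.96)
c = 13.6
13.6 cm


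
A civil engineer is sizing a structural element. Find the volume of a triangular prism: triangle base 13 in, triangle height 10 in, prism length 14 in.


Shape: triangular prism
Triangle base = 13 in, triangle height = 10 in, prism length L = 14 in
Formula: V = (1/2 * b * h_tri) * L
Cross-section area = 0.5 * 13 * 10 = 65
V = 65 * 14
V = 910
910 in^3


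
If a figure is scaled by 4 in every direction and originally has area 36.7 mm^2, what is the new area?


Linear scale factor k = 4
Original area = 36.7 mm^2
Rule: under a linear scaling by k, areas scale by k^2.
k^2 = 4^2 = 16
New area = 36.7 * 16
New area = 587.2
587.2 mm^2


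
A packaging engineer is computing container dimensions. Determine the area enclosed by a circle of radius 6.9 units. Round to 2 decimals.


Shape: circle
Radius r = 6.9 units
Formula: A = pi * r^2
r^2 = 6.9^2 = 47.61
A = pi * 47.61
A = 149.57
149.57 units^2


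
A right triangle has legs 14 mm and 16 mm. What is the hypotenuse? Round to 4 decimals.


Shape: right triangle
Legs a = 14 mm, b = 16 mm
Formula: c = sqrt(a^2 + b^2)
a^2 = 196, b^2 = 256
a^2 + b^2 = 452
c = sqrt(452)
c = 21.2603
21.2603 mm


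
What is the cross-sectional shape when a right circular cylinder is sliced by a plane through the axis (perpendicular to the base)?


Solid: right circular cylinder
Cutting plane: through the axis (perpendicular to the base)
Visualize the intersection of the plane with the solid's surface.
The boundary of the cut region is a rectangle.
rectangle


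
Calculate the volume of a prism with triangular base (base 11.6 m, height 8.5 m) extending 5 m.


Shape: triangular prism
Triangle base = 11.6 m, triangle height = 8.5 m, prism length L = 5 m
Formula: V = (1/2 * b * h_tri) * L
Cross-section area = 0.5 * 11.6 * 8.5 = 49.3
V = 49.3 * 5
V = 246.5
246.5 m^3


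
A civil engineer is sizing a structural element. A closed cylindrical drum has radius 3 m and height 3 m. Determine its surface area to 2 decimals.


Shape: closed cylinder
Radius r = 3 m, Height h = 3 m
Formula: SA = 2*pi*r^2 + 2*pi*r*h = 2*pi*r*(r + h)
r + h = 6
2 * r * (r + h) = 2 * 3 * 6 = 36
SA = 36 * pi
SA = 113.1
113.1 m^2


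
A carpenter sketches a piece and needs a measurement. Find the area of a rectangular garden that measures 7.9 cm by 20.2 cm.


Shape: rectangle
Length l = 7.9 cm, Width w = 20.2 cm
Formula: A = l * w
A = 7.9 * 20.2
A = 159.58
159.58 cm^2


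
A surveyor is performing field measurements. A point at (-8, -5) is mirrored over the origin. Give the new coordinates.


Transformation: reflection
Original point: (-8, -5)
Rule for reflection through the origin: (x, y) -> (-x, -y)
Apply: (-8, -5) -> (8, 5)
(8, 5)


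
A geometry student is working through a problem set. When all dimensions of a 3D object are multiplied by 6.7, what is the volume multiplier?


Linear scale factor k = 6.7
Rule: under a linear scaling by k, volumes scale by k^3.
k^3 = 6.7 * 6.7 * 6.7
k^3 = 44.89 * 6.7
k^3 = 300.763
Volume scales by a factor of 300.763.
300.763 (dimensionless)


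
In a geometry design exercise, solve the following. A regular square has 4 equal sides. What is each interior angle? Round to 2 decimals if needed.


Shape: regular square (4 sides)
Formula: interior angle = (n - 2) * 180 / n
(n - 2) = 2
(n - 2) * 180 = 360
angle = 360 / 4
angle = 90
90 degrees


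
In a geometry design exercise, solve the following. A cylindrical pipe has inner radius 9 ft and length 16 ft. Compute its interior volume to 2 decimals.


Shape: cylinder
Radius r = 9 ft, Height h = 16 ft
Formula: V = pi * r^2 * h
r^2 = 81
V = pi * 81 * 16
V = 1296 * pi
V = 4071.5
4071.5 ft^3


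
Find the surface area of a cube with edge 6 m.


Shape: cube
Side s = 6 m
A cube has 6 square faces.
Formula: SA = 6 * s^2
s^2 = 36
SA = 6 * 36
SA = 216
216 m^2


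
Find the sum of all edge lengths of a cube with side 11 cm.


Shape: cube
Side s = 11 cm
A cube has 12 edges, all equal.
Formula: total edge length = 12 * s
Total = 12 * 11
Total = 132
132 cm


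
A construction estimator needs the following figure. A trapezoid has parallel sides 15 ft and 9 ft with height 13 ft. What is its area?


Shape: trapezoid
Parallel sides a = 15 ft, b = 9 ft; Height h = 13 ft
Formula: A = (a + b) * h / 2
a + b = 15 + 9 = 24
A = 24 * 13 / 2
A = 312 / 2
A = 156
156 ft^2


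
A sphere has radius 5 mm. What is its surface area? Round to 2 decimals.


Shape: sphere
Radius r = 5 mm
Formula: SA = 4 * pi * r^2
r^2 = 25
SA = 4 * pi * 25
SA = 100 * pi
SA = 314.16
314.16 mm^2


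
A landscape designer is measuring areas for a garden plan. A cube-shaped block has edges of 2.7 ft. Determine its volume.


Shape: cube
Side s = 2.7 ft
Formula: V = s^3
V = 2.7 * 2.7 * 2.7
V = 7.29 * 2.7
V = 19.683
19.683 ft^3


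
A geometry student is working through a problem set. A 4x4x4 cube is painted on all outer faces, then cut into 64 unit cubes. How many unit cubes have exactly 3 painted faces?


Large cube: 4 x 4 x 4, cut into unit cubes.
Cubes with 3 painted faces are at the corners. A cube always has 8 corners.
Count = 8
8 unit cubes


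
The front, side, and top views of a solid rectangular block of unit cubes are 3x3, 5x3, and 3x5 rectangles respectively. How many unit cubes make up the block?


Orthographic views of a solid rectangular block:
Front view 3 x 3 -> length = 3, height = 3
Side view 5 x 3 -> width = 5, height = 3 (consistent)
Top view 3 x 5 -> confirms length = 3, width = 5
The block is 3 x 5 x 3.
Total unit cubes = 3 * 5 * 3 = 45
45 unit cubes


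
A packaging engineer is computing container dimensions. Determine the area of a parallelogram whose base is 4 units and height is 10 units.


Shape: parallelogram
Base b = 4 units, Height h = 10 units
Formula: A = b * h
A = 4 * 10
A = 40
40 units^2


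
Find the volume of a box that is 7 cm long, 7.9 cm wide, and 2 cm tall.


Shape: rectangular prism
l = 7 cm, w = 7.9 cm, h = 2 cm
Formula: V = l * w * h
V = 7 * 7.9 * 2
V = 55.3 * 2
V = 110.6
110.6 cm^3


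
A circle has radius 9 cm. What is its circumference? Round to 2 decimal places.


Shape: circle
Radius r = 9 cm
Formula: C = 2 * pi * r
C = 2 * pi * 9
C = 18 * pi
C = 56.55
56.55 cm


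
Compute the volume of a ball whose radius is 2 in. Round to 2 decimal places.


Shape: sphere
Radius r = 2 in
Formula: V = (4/3) * pi * r^3
r^3 = 8
(4/3) * 8 = 10.666667
V = 10.666667 * pi
V = 33.51
33.51 in^3


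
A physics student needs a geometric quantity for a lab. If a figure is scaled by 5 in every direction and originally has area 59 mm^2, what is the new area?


Linear scale factor k = 5
Original area = 59 mm^2
Rule: under a linear scaling by k, areas scale by k^2.
k^2 = 5^2 = 25
New area = 59 * 25
New area = 1475
1475 mm^2


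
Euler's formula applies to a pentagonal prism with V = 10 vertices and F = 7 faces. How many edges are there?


Polyhedron: pentagonal prism
Euler's formula for convex polyhedra: V - E + F = 2
Given: V = 10 vertices and F = 7 faces
Solve for E:
E = V + F - 2 = 10 + 7 - 2 = 15
15 edges


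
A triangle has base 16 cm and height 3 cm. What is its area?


Shape: triangle
Base b = 16 cm, Height h = 3 cm
Formula: A = (1/2) * b * h
A = 0.5 * 16 * 3
A = 0.5 * 48
A = 24
24 cm^2


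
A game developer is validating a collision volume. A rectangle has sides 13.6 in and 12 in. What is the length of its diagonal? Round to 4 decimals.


Shape: rectangle (diagonal via Pythagoras)
Sides: 13.6 in and 12 in
Formula: d = sqrt(l^2 + w^2)
l^2 = 184.96, w^2 = 144
l^2 + w^2 = 328.96
d = sqrt(328.96)
d = 18.1373
18.1373 in


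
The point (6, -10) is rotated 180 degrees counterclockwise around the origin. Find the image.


Transformation: rotation about the origin
Original point: (6, -10)
Rule for 180 deg: (x, y) -> (-x, -y)
Apply: (6, -10) -> (-6, 10)
(-6, 10)


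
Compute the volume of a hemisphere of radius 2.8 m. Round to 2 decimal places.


Shape: hemisphere (half of a sphere)
Radius r = 2.8 m
Formula: V = (1/2) * (4/3) * pi * r^3 = (2/3) * pi * r^3
r^3 = 21.952
(2/3) * 21.952 = 14.634667
V = 14.634667 * pi
V = 45.98
45.98 m^3


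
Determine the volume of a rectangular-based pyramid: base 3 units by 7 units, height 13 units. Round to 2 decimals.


Shape: rectangular pyramid
Base: 3 units x 7 units, Height h = 13 units
Formula: V = (1/3) * base_area * h
base_area = 3 * 7 = 21
base_area * h = 21 * 13 = 273
V = 273 / 3
V = 91
91 units^3


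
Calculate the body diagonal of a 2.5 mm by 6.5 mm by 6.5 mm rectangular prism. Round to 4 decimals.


Shape: rectangular box (space diagonal)
l = 2.5 mm, w = 6.5 mm, h = 6.5 mm
Visualize: the diagonal of the base, then a right triangle with that diagonal and the height.
Formula: d = sqrt(l^2 + w^2 + h^2)
l^2 + w^2 + h^2 = 6.25 + 42.25 + 42.25 = 90.75
d = sqrt(90.75)
d = 9.5263
9.5263 mm


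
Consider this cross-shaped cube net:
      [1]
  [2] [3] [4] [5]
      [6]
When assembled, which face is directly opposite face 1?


Net: cross layout. Take square 3 as the base (bottom).
Fold the four squares in the horizontal row up around 3: 2 -> left, 4 -> right, 5 wraps to the top.
Fold 1 and 6 up from 3: 1 -> back, 6 -> front.
Opposite pairs are therefore: (1, 6), (2, 4), (3, 5).
Face 1 is opposite face 6.
face 6


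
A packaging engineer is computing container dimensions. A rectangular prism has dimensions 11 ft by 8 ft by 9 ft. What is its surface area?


Shape: rectangular prism
l = 11 ft, w = 8 ft, h = 9 ft
Formula: SA = 2(lw + lh + wh)
lw = 88, lh = 99, wh = 72
lw + lh + wh = 259
SA = 2 * 259
SA = 518
518 ft^2


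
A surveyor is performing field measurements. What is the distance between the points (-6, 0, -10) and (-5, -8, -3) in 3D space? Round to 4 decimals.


3D distance between two points
P1 = (-6, 0, -10), P2 = (-5, -8, -3)
Formula: d = sqrt((x2-x1)^2 + (y2-y1)^2 + (z2-z1)^2)
dx = -5 - -6 = 1
dy = -8 - 0 = -8
dz = -3 - -10 = 7
dx^2 + dy^2 + dz^2 = 1 + 64 + 49 = 114
d = sqrt(114)
d = 10.6771
10.6771 units


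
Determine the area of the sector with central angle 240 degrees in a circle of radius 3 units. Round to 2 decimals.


Shape: circular sector
Radius r = 3 units, Angle = 240 degrees
Formula: A = (angle/360) * pi * r^2
r^2 = 9
Fraction of circle = 240/360
A = (240/360) * pi * 9
A = 6 * pi
A = 18.85
18.85 units^2


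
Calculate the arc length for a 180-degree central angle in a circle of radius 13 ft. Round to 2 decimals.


Shape: circular arc
Radius r = 13 ft, Angle = 180 degrees
Formula: L = (angle/360) * 2 * pi * r
2 * pi * r = 26 * pi
L = (180/360) * 26 * pi
L = 13 * pi
L = 40.84
40.84 ft


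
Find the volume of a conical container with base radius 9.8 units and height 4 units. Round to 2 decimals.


Shape: cone
Radius r = 9.8 units, Height h = 4 units
Formula: V = (1/3) * pi * r^2 * h
r^2 = 96.04
pi * r^2 * h = pi * 96.04 * 4 = 384.16 * pi
V = 384.16 * pi / 3
V = 402.29
402.29 units^3


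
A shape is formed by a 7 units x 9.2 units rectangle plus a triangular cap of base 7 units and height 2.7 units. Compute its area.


Composite shape: rectangle + triangle
Rectangle area = 7 * 9.2 = 64.4
Triangle area = 0.5 * 7 * 2.7 = 9.45
Total = 64.4 + 9.45
Total = 73.85
73.85 units^2


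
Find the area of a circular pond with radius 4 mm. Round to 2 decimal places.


Shape: circle
Radius r = 4 mm
Formula: A = pi * r^2
r^2 = 4^2 = 16
A = pi * 16
A = 50.27
50.27 mm^2


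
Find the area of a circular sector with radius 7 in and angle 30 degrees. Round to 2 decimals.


Shape: circular sector
Radius r = 7 in, Angle = 30 degrees
Formula: A = (angle/360) * pi * r^2
r^2 = 49
Fraction of circle = 30/360
A = (30/360) * pi * 49
A = 4.083333 * pi
A = 12.83
12.83 in^2


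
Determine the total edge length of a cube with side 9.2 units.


Shape: cube
Side s = 9.2 units
A cube has 12 edges, all equal.
Formula: total edge length = 12 * s
Total = 12 * 9.2
Total = 110.4
110.4 units


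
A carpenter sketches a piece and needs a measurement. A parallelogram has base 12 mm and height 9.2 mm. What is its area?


Shape: parallelogram
Base b = 12 mm, Height h = 9.2 mm
Formula: A = b * h
A = 12 * 9.2
A = 110.4
110.4 mm^2


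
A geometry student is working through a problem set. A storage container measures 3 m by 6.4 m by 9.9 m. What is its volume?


Shape: rectangular prism
l = 3 m, w = 6.4 m, h = 9.9 m
Formula: V = l * w * h
V = 3 * 6.4 * 9.9
V = 19.2 * 9.9
V = 190.08
190.08 m^3


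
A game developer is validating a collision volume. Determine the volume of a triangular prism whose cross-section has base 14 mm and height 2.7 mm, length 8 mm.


Shape: triangular prism
Triangle base = 14 mm, triangle height = 2.7 mm, prism length L = 8 mm
Formula: V = (1/2 * b * h_tri) * L
Cross-section area = 0.5 * 14 * 2.7 = 18.9
V = 18.9 * 8
V = 151.2
151.2 mm^3


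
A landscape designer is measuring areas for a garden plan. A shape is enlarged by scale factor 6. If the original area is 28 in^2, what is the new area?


Linear scale factor k = 6
Original area = 28 in^2
Rule: under a linear scaling by k, areas scale by k^2.
k^2 = 6^2 = 36
New area = 28 * 36
New area = 1008
1008 in^2


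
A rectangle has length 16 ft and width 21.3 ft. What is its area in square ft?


Shape: rectangle
Length l = 16 ft, Width w = 21.3 ft
Formula: A = l * w
A = 16 * 21.3
A = 340.8
340.8 ft^2


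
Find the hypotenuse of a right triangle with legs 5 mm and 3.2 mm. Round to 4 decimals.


Shape: right triangle
Legs a = 5 mm, b = 3.2 mm
Formula: c = sqrt(a^2 + b^2)
a^2 = 25, b^2 = 10.24
a^2 + b^2 = 35.24
c = sqrt(35.24)
c = 5.9363
5.9363 mm


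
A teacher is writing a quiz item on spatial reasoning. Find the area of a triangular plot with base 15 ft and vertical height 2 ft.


Shape: triangle
Base b = 15 ft, Height h = 2 ft
Formula: A = (1/2) * b * h
A = 0.5 * 15 * 2
A = 0.5 * 30
A = 15
15 ft^2
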